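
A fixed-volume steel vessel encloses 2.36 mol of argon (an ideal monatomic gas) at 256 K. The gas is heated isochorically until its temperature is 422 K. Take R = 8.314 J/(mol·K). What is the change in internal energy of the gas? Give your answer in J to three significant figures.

Constant volume ⇒ W = 0, so Q = ΔU = nCᵥΔT with Cᵥ = 3R/2 = 12.47 J/(mol·K).
ΔU = (2.36)(12.47)(422 − 256) = 4886 J.

ΔU ≈ 4890 J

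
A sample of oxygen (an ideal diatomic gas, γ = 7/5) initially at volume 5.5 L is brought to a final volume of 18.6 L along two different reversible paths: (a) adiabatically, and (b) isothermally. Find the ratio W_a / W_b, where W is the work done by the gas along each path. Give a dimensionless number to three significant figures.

W_a / W_b ≈ 0.792

Path (a) adiabatic: W = P₁V₁(1 − (V₁/V₂)^(γ−1))/(γ−1) → W_a/(P₁V₁) = 0.9644.
Path (b) isothermal: W = P₁V₁ ln(V₂/V₁) → W_b/(P₁V₁) = 1.218.
W_a / W_b = 0.9644 / 1.218 = 0.7915.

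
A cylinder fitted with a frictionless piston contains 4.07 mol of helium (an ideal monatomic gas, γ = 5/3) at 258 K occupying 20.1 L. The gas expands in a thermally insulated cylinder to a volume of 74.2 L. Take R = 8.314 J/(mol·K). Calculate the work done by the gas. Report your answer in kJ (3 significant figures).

Adiabatic: TV^(γ−1) = const with γ = 5/3.
T₂ = T₁ (V₁/V₂)^(γ−1) = 258 × (20.1/74.2)^0.667 = 258 × 0.4187 = 108 K.
W_by = nCᵥ(T₁ − T₂) = (4.07)(12.47)(258 − 108) = 7613 J.

W ≈ 7.61 kJ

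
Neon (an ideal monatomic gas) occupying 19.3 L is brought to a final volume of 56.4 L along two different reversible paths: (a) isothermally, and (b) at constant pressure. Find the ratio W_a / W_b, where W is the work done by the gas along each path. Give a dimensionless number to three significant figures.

Path (a) isothermal: W = P₁V₁ ln(V₂/V₁) → W_a/(P₁V₁) = 1.072.
Path (b) isobaric: W = P₁(V₂ − V₁) → W_b/(P₁V₁) = 1.922.
W_a / W_b = 1.072 / 1.922 = 0.5579.

W_a / W_b ≈ 0.558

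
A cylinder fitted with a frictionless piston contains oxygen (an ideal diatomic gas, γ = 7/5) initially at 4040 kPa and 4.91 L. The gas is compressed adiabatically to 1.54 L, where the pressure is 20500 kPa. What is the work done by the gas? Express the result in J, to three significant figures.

W ≈ -29300 J

Adiabatic: W = (P₁V₁ − P₂V₂)/(γ − 1) with γ = 7/5.
P₁V₁ = 19836 J, P₂V₂ = 31570 J.
W = (19836 − 31570) / 0.4 = -29334 J.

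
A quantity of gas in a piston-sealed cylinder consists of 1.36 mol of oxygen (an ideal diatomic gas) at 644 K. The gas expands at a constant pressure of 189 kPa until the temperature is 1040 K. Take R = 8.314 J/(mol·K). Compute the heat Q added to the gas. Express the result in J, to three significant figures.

Isobaric: W = nRΔT = (1.36)(8.314)(396) = 4478 J.
ΔU = nCᵥΔT with Cᵥ = 5R/2: ΔU = (1.36)(20.79)(396) = 11194 J.
Q = ΔU + W = 11194 + 4478 = 15672 J.

Q ≈ 15700 J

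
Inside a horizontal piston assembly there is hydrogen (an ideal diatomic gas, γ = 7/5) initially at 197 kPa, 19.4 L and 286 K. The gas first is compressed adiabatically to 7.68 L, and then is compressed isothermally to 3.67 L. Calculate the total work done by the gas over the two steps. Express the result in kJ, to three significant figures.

W_total ≈ -8.38 kJ

Step 1 (adiabatic): W = (P₁V₁ − P₂V₂)/(γ−1) = (3822 − 5537)/0.4 = -4287 J.
After step 1: P = 720.9 kPa, V = 7.68 L, T = 414.3 K.
Step 2 (isothermal): W = P₁V₁ ln(V₂/V₁) = (5537) ln(3.67/7.68) = -4088 J.
W_total = -4287 − 4088 = -8375 J.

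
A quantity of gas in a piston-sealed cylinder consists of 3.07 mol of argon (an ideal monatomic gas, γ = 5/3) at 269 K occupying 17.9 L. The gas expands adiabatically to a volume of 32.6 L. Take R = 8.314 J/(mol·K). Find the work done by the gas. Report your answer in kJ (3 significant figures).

W ≈ 3.39 kJ

Adiabatic: TV^(γ−1) = const with γ = 5/3.
T₂ = T₁ (V₁/V₂)^(γ−1) = 269 × (17.9/32.6)^0.667 = 269 × 0.6705 = 180.4 K.
W_by = nCᵥ(T₁ − T₂) = (3.07)(12.47)(269 − 180.4) = 3393 J.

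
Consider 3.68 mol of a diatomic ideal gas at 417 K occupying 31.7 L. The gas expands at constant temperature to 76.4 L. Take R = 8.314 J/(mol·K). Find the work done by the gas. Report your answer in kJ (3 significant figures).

W ≈ 11.2 kJ

Isothermal: W = nRT ln(V₂/V₁).
W = (3.68)(8.314)(417) × ln(76.4/31.7)
  = 12758 × 0.8797
W_by_gas = 11223 J.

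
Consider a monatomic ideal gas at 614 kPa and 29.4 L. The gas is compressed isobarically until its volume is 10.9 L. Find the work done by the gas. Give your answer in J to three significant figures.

Isobaric: W = P ΔV.
W = (614 kPa)(10.9 − 29.4 L) = (614)(-18.5) = -11359 J.

W ≈ -11400 J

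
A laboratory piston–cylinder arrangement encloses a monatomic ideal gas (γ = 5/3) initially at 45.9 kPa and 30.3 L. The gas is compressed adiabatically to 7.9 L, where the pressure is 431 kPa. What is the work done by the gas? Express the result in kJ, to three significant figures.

Adiabatic: W = (P₁V₁ − P₂V₂)/(γ − 1) with γ = 5/3.
P₁V₁ = 1391 J, P₂V₂ = 3405 J.
W = (1391 − 3405) / 0.6667 = -3021 J.

W ≈ -3.02 kJ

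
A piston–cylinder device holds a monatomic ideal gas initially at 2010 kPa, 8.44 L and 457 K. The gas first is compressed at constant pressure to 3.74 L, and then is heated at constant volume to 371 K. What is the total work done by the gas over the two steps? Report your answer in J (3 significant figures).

W_total ≈ -9450 J

Step 1 (isobaric): W = PΔV = (2010 kPa)(3.74 − 8.44 L) = -9447 J.
Step 2 (isochoric): W = 0 (constant volume).
W_total = -9447 + 0 = -9447 J.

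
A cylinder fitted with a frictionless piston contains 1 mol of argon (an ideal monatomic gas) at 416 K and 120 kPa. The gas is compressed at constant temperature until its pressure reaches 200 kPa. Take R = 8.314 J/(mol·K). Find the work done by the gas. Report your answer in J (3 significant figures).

W ≈ -1770 J

Isothermal process: W = nRT ln(V₂/V₁) = nRT ln(P₁/P₂).
W = (1)(8.314)(416) × ln(120/200)
  = 3459 × ln(0.6) = 3459 × -0.5108
W_by_gas = -1767 J.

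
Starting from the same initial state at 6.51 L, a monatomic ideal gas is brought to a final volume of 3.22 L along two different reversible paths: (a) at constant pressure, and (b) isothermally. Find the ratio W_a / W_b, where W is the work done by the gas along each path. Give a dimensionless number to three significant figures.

W_a / W_b ≈ 0.718

Path (a) isobaric: W = P₁(V₂ − V₁) → W_a/(P₁V₁) = -0.5054.
Path (b) isothermal: W = P₁V₁ ln(V₂/V₁) → W_b/(P₁V₁) = -0.704.
W_a / W_b = -0.5054 / -0.704 = 0.7179.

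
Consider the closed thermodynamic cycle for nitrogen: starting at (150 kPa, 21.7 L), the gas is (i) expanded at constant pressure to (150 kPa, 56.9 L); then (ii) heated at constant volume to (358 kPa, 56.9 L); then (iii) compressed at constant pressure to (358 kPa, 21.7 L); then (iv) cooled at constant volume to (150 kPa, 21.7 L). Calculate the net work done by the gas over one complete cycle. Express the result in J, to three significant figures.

Constant-volume legs do no work.
W(i) = (150)(56.9 − 21.7) = 5280 J; W(iii) = (358)(21.7 − 56.9) = -12602 J.
W_net = 5280 − 12602 = -7322 J (the counter-clockwise enclosed area).

W_net ≈ -7320 J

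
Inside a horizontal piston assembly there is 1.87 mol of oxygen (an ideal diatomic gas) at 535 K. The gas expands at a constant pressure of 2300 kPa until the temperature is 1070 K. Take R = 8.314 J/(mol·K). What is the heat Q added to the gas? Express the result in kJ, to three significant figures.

Isobaric: W = nRΔT = (1.87)(8.314)(535) = 8318 J.
ΔU = nCᵥΔT with Cᵥ = 5R/2: ΔU = (1.87)(20.79)(535) = 20794 J.
Q = ΔU + W = 20794 + 8318 = 29112 J.

Q ≈ 29.1 kJ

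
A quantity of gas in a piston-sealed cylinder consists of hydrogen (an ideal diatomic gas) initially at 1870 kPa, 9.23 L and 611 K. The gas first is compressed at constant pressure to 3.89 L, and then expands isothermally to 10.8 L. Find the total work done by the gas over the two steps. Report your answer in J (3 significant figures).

Step 1 (isobaric): W = PΔV = (1870 kPa)(3.89 − 9.23 L) = -9986 J.
After step 1: P = 1870 kPa, V = 3.89 L, T = 257.5 K.
Step 2 (isothermal): W = P₁V₁ ln(V₂/V₁) = (7274) ln(10.8/3.89) = 7428 J.
W_total = -9986 + 7428 = -2558 J.

W_total ≈ -2560 J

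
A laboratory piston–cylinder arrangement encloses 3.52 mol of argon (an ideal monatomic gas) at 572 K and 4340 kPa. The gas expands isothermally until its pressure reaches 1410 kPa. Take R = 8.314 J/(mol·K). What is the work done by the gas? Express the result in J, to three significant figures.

Isothermal process: W = nRT ln(V₂/V₁) = nRT ln(P₁/P₂).
W = (3.52)(8.314)(572) × ln(4340/1410)
  = 16740 × ln(3.078) = 16740 × 1.124
W_by_gas = 18820 J.

W ≈ 18800 J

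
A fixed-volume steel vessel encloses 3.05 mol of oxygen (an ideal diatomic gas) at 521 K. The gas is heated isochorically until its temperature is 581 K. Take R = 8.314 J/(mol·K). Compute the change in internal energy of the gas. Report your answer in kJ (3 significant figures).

ΔU ≈ 3.80 kJ

Constant volume ⇒ W = 0, so Q = ΔU = nCᵥΔT with Cᵥ = 5R/2 = 20.79 J/(mol·K).
ΔU = (3.05)(20.79)(581 − 521) = 3804 J.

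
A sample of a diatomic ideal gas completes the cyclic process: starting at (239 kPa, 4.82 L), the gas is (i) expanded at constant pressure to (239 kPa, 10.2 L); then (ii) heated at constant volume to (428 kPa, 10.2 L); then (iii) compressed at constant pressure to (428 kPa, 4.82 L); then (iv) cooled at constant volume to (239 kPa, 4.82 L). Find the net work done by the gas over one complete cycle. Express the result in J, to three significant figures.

W_net ≈ -1020 J

Constant-volume legs do no work.
W(i) = (239)(10.2 − 4.82) = 1286 J; W(iii) = (428)(4.82 − 10.2) = -2303 J.
W_net = 1286 − 2303 = -1017 J (the counter-clockwise enclosed area).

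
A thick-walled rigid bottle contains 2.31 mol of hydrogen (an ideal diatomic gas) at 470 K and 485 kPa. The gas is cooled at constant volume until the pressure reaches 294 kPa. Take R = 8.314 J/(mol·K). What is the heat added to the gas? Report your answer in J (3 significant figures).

Q ≈ -8890 J

Constant volume ⇒ W = 0, so Q = ΔU = nCᵥΔT with Cᵥ = 5R/2 = 20.79 J/(mol·K).
At constant V, T₂/T₁ = P₂/P₁ ⇒ ΔT = T₁(P₂/P₁ − 1) = 470·(294/485 − 1) = -185.1 K.
ΔU = (2.31)(20.79)(-185.1) = -8887 J.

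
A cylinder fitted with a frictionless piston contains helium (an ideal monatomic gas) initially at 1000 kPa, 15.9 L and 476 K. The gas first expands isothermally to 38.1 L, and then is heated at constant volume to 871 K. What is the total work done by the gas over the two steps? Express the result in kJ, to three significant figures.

Step 1 (isothermal): W = P₁V₁ ln(V₂/V₁) = (15900) ln(38.1/15.9) = 13895 J.
Step 2 (isochoric): W = 0 (constant volume).
W_total = 13895 + 0 = 13895 J.

W_total ≈ 13.9 kJ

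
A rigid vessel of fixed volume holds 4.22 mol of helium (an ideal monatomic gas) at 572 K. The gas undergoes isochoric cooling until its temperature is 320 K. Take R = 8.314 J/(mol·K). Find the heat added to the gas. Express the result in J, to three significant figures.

Constant volume ⇒ W = 0, so Q = ΔU = nCᵥΔT with Cᵥ = 3R/2 = 12.47 J/(mol·K).
ΔU = (4.22)(12.47)(320 − 572) = -13262 J.

Q ≈ -13300 J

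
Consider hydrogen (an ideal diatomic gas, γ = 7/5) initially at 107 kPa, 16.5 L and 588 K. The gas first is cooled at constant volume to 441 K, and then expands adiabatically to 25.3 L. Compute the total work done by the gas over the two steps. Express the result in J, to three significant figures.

Step 1 (isochoric): W = 0 (constant volume).
After step 1: P = 80.25 kPa (V unchanged).
Step 2 (adiabatic): W = (P₁V₁ − P₂V₂)/(γ−1) = (1324 − 1116)/0.4 = 520.2 J.
W_total = 0 + 520.2 = 520.2 J.

W_total ≈ 520 J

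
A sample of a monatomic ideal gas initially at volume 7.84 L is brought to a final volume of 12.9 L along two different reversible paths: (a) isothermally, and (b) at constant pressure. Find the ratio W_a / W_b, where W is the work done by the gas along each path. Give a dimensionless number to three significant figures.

W_a / W_b ≈ 0.772

Path (a) isothermal: W = P₁V₁ ln(V₂/V₁) → W_a/(P₁V₁) = 0.498.
Path (b) isobaric: W = P₁(V₂ − V₁) → W_b/(P₁V₁) = 0.6454.
W_a / W_b = 0.498 / 0.6454 = 0.7716.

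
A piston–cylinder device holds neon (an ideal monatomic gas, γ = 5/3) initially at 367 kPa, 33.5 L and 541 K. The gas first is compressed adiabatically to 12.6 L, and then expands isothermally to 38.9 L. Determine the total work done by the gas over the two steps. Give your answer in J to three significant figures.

Step 1 (adiabatic): W = (P₁V₁ − P₂V₂)/(γ−1) = (12294 − 23595)/0.667 = -16951 J.
After step 1: P = 1873 kPa, V = 12.6 L, T = 1038 K.
Step 2 (isothermal): W = P₁V₁ ln(V₂/V₁) = (23595) ln(38.9/12.6) = 26599 J.
W_total = -16951 + 26599 = 9648 J.

W_total ≈ 9650 J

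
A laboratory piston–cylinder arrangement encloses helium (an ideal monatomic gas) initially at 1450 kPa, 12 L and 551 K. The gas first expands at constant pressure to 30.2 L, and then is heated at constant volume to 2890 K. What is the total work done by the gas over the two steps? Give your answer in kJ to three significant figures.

Step 1 (isobaric): W = PΔV = (1450 kPa)(30.2 − 12 L) = 26390 J.
Step 2 (isochoric): W = 0 (constant volume).
W_total = 26390 + 0 = 26390 J.

W_total ≈ 26.4 kJ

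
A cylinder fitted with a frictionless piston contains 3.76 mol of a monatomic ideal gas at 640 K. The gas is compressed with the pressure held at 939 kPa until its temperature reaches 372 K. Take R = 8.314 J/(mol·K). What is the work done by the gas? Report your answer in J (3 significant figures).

W ≈ -8380 J

Isobaric: W = P ΔV = nR ΔT.
W = (3.76)(8.314)(372 − 640) = -8378 J.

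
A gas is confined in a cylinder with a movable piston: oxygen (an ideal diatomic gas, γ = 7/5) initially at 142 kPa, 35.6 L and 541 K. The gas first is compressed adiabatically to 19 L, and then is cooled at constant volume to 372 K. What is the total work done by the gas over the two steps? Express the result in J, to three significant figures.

Step 1 (adiabatic): W = (P₁V₁ − P₂V₂)/(γ−1) = (5055 − 6499)/0.4 = -3608 J.
Step 2 (isochoric): W = 0 (constant volume).
W_total = -3608 + 0 = -3608 J.

W_total ≈ -3610 J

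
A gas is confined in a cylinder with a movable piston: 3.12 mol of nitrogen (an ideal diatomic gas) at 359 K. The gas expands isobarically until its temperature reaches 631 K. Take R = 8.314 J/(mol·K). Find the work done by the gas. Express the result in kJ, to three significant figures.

W ≈ 7.06 kJ

Isobaric: W = P ΔV = nR ΔT.
W = (3.12)(8.314)(631 − 359) = 7056 J.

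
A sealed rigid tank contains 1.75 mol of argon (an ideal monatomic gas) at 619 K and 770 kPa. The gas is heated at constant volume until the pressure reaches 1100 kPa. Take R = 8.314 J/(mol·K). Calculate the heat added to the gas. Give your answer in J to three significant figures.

Q ≈ 5790 J

Constant volume ⇒ W = 0, so Q = ΔU = nCᵥΔT with Cᵥ = 3R/2 = 12.47 J/(mol·K).
At constant V, T₂/T₁ = P₂/P₁ ⇒ ΔT = T₁(P₂/P₁ − 1) = 619·(1100/770 − 1) = 265.3 K.
ΔU = (1.75)(12.47)(265.3) = 5790 J.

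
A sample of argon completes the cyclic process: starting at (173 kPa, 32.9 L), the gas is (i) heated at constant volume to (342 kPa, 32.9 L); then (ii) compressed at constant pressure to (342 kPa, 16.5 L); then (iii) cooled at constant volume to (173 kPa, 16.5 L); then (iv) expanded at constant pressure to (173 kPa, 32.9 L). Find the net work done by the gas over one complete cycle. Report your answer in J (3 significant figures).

Constant-volume legs do no work.
W(ii) = (342)(16.5 − 32.9) = -5609 J; W(iv) = (173)(32.9 − 16.5) = 2837 J.
W_net = -5609 + 2837 = -2772 J (the counter-clockwise enclosed area).

W_net ≈ -2770 J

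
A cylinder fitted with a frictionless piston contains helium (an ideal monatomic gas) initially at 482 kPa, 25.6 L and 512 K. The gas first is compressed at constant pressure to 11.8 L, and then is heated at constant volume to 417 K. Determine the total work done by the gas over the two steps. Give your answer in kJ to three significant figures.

Step 1 (isobaric): W = PΔV = (482 kPa)(11.8 − 25.6 L) = -6652 J.
Step 2 (isochoric): W = 0 (constant volume).
W_total = -6652 + 0 = -6652 J.

W_total ≈ -6.65 kJ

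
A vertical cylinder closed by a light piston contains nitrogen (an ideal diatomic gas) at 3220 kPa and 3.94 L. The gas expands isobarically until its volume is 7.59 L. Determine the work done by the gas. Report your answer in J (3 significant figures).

W ≈ 11800 J

Isobaric: W = P ΔV.
W = (3220 kPa)(7.59 − 3.94 L) = (3220)(3.65) = 11753 J.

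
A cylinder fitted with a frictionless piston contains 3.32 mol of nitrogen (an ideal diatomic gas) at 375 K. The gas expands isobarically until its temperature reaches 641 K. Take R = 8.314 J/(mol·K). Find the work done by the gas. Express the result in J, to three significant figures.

Isobaric: W = P ΔV = nR ΔT.
W = (3.32)(8.314)(641 − 375) = 7342 J.

W ≈ 7340 J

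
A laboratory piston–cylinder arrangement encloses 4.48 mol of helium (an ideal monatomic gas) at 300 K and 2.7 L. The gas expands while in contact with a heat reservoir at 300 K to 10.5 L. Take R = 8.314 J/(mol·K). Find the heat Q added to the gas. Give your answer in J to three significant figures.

Isothermal ⇒ ΔU = 0, so Q = W = nRT ln(V₂/V₁).
Q = (4.48)(8.314)(300) ln(10.5/2.7) = 11174 × 1.358 = 15176 J.

Q ≈ 15200 J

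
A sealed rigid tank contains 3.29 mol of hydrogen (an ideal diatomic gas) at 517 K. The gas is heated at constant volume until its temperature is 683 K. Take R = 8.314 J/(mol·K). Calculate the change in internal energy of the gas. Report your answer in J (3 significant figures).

ΔU ≈ 11400 J

Constant volume ⇒ W = 0, so Q = ΔU = nCᵥΔT with Cᵥ = 5R/2 = 20.79 J/(mol·K).
ΔU = (3.29)(20.79)(683 − 517) = 11352 J.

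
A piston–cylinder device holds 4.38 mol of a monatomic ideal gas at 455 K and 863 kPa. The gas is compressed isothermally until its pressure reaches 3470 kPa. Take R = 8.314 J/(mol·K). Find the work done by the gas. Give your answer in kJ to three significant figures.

Isothermal process: W = nRT ln(V₂/V₁) = nRT ln(P₁/P₂).
W = (4.38)(8.314)(455) × ln(863/3470)
  = 16569 × ln(0.2487) = 16569 × -1.391
W_by_gas = -23056 J.

W ≈ -23.1 kJ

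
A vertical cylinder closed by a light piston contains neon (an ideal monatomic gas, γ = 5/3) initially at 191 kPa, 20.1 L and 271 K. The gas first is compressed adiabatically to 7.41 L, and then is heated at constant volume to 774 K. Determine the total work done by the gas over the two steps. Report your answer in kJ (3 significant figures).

Step 1 (adiabatic): W = (P₁V₁ − P₂V₂)/(γ−1) = (3839 − 7467)/0.667 = -5442 J.
Step 2 (isochoric): W = 0 (constant volume).
W_total = -5442 + 0 = -5442 J.

W_total ≈ -5.44 kJ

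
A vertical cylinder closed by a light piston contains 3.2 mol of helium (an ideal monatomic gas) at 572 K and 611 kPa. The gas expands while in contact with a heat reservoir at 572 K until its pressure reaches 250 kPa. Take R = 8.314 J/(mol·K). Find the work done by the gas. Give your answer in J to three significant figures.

Isothermal process: W = nRT ln(V₂/V₁) = nRT ln(P₁/P₂).
W = (3.2)(8.314)(572) × ln(611/250)
  = 15218 × ln(2.444) = 15218 × 0.8936
W_by_gas = 13599 J.

W ≈ 13600 J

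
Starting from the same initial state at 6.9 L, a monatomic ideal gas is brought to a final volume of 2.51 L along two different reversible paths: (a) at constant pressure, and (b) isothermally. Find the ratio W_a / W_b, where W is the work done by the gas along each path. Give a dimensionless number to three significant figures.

Path (a) isobaric: W = P₁(V₂ − V₁) → W_a/(P₁V₁) = -0.6362.
Path (b) isothermal: W = P₁V₁ ln(V₂/V₁) → W_b/(P₁V₁) = -1.011.
W_a / W_b = -0.6362 / -1.011 = 0.6292.

W_a / W_b ≈ 0.629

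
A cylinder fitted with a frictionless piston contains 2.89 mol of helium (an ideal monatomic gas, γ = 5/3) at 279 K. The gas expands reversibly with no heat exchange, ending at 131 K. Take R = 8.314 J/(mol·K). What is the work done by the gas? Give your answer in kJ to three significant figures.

Adiabatic ⇒ Q = 0, so W_by = −ΔU = nCᵥ(T₁ − T₂).
Cᵥ = 3R/2 = 12.47 J/(mol·K).
W = (2.89)(12.47)(279 − 131) = 5334 J.

W ≈ 5.33 kJ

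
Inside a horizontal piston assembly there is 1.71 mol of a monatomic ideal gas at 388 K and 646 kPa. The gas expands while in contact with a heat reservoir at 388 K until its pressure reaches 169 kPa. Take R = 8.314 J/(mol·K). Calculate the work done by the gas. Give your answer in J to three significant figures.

W ≈ 7400 J

Isothermal process: W = nRT ln(V₂/V₁) = nRT ln(P₁/P₂).
W = (1.71)(8.314)(388) × ln(646/169)
  = 5516 × ln(3.822) = 5516 × 1.341
W_by_gas = 7397 J.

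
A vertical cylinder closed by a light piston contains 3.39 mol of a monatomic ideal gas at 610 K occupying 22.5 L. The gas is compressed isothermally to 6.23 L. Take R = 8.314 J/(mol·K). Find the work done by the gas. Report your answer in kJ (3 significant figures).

Isothermal: W = nRT ln(V₂/V₁).
W = (3.39)(8.314)(610) × ln(6.23/22.5)
  = 17193 × -1.284
W_by_gas = -22078 J.

W ≈ -22.1 kJ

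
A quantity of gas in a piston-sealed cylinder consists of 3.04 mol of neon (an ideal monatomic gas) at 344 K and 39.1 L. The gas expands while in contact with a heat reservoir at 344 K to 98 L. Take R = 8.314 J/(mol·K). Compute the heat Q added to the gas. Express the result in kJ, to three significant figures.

Isothermal ⇒ ΔU = 0, so Q = W = nRT ln(V₂/V₁).
Q = (3.04)(8.314)(344) ln(98/39.1) = 8694 × 0.9188 = 7989 J.

Q ≈ 7.99 kJ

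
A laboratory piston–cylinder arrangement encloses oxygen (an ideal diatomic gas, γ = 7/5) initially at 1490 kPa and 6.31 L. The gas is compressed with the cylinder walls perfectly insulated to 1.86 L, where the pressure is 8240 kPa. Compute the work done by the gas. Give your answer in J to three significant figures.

W ≈ -14800 J

Adiabatic: W = (P₁V₁ − P₂V₂)/(γ − 1) with γ = 7/5.
P₁V₁ = 9402 J, P₂V₂ = 15326 J.
W = (9402 − 15326) / 0.4 = -14811 J.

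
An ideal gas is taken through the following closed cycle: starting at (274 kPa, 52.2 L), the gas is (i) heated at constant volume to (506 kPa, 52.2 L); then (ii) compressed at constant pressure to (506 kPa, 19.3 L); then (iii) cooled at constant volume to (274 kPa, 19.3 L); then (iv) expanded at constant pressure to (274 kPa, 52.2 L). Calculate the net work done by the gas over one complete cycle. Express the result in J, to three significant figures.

Constant-volume legs do no work.
W(ii) = (506)(19.3 − 52.2) = -16647 J; W(iv) = (274)(52.2 − 19.3) = 9015 J.
W_net = -16647 + 9015 = -7633 J (the counter-clockwise enclosed area).

W_net ≈ -7630 J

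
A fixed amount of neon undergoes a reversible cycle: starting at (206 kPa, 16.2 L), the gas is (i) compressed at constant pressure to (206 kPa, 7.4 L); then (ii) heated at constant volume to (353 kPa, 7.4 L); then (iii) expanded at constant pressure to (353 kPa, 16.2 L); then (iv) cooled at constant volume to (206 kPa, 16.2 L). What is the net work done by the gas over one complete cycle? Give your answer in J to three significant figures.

W_net ≈ 1290 J

Constant-volume legs do no work.
W(i) = (206)(7.4 − 16.2) = -1813 J; W(iii) = (353)(16.2 − 7.4) = 3106 J.
W_net = -1813 + 3106 = 1294 J (the clockwise enclosed area).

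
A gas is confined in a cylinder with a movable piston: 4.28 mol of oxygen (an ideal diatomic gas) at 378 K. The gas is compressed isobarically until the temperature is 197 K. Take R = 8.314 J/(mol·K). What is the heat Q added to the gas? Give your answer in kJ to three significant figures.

Q ≈ -22.5 kJ

Isobaric: W = nRΔT = (4.28)(8.314)(-181) = -6441 J.
ΔU = nCᵥΔT with Cᵥ = 5R/2: ΔU = (4.28)(20.79)(-181) = -16102 J.
Q = ΔU + W = -16102 − 6441 = -22542 J.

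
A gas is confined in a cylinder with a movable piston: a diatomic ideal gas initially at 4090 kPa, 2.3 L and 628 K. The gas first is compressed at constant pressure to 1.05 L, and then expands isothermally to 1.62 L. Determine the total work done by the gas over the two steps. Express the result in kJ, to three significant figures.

W_total ≈ -3.25 kJ

Step 1 (isobaric): W = PΔV = (4090 kPa)(1.05 − 2.3 L) = -5112 J.
After step 1: P = 4090 kPa, V = 1.05 L, T = 286.7 K.
Step 2 (isothermal): W = P₁V₁ ln(V₂/V₁) = (4294) ln(1.62/1.05) = 1862 J.
W_total = -5112 + 1862 = -3250 J.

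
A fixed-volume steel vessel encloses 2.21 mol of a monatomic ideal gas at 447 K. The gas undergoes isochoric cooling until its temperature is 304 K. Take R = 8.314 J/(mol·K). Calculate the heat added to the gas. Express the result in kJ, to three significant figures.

Constant volume ⇒ W = 0, so Q = ΔU = nCᵥΔT with Cᵥ = 3R/2 = 12.47 J/(mol·K).
ΔU = (2.21)(12.47)(304 − 447) = -3941 J.

Q ≈ -3.94 kJ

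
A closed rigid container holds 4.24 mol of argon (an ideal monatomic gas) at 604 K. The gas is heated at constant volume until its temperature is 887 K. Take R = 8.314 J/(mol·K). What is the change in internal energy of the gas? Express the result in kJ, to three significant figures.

ΔU ≈ 15.0 kJ

Constant volume ⇒ W = 0, so Q = ΔU = nCᵥΔT with Cᵥ = 3R/2 = 12.47 J/(mol·K).
ΔU = (4.24)(12.47)(887 − 604) = 14964 J.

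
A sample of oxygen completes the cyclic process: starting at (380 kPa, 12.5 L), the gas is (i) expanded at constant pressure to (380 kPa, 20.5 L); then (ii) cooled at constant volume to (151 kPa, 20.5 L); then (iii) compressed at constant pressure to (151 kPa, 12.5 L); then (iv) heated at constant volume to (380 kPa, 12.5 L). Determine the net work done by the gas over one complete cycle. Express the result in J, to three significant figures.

W_net ≈ 1830 J

Constant-volume legs do no work.
W(i) = (380)(20.5 − 12.5) = 3040 J; W(iii) = (151)(12.5 − 20.5) = -1208 J.
W_net = 3040 − 1208 = 1832 J (the clockwise enclosed area).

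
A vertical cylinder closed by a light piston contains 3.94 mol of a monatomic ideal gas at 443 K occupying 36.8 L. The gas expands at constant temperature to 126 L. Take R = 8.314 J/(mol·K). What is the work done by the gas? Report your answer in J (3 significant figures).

W ≈ 17900 J

Isothermal: W = nRT ln(V₂/V₁).
W = (3.94)(8.314)(443) × ln(126/36.8)
  = 14511 × 1.231
W_by_gas = 17860 J.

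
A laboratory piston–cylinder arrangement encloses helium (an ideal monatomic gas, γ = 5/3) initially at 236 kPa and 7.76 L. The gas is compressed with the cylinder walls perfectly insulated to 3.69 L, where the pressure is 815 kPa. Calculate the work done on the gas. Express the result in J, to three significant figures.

Adiabatic: W = (P₁V₁ − P₂V₂)/(γ − 1) with γ = 5/3.
P₁V₁ = 1831 J, P₂V₂ = 3007 J.
W = (1831 − 3007) / 0.6667 = -1764 J.
Work on gas = −W_by = 1764 J.

W ≈ 1760 J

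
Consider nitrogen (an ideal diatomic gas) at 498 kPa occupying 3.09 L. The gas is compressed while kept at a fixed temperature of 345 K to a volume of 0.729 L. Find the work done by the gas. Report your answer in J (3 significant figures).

Isothermal: W = nRT ln(V₂/V₁) = P₁V₁ ln(V₂/V₁).
P₁V₁ = (498 kPa)(3.09 L) = 1539 J.
W = 1539 × ln(0.729/3.09) = 1539 × -1.444
W_by_gas = -2222 J.

W ≈ -2220 J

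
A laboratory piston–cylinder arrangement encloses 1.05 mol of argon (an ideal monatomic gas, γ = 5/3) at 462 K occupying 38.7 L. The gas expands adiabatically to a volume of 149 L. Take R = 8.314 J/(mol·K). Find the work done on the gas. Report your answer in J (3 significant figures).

W ≈ -3590 J

Adiabatic: TV^(γ−1) = const with γ = 5/3.
T₂ = T₁ (V₁/V₂)^(γ−1) = 462 × (38.7/149)^0.667 = 462 × 0.4071 = 188.1 K.
W_by = nCᵥ(T₁ − T₂) = (1.05)(12.47)(462 − 188.1) = 3587 J.
Work on gas = −W_by = -3587 J.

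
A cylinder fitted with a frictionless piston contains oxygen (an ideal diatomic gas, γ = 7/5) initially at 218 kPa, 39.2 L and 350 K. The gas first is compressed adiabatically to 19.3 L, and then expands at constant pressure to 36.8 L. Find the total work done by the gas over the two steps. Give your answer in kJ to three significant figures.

Step 1 (adiabatic): W = (P₁V₁ − P₂V₂)/(γ−1) = (8546 − 11346)/0.4 = -7000 J.
After step 1: P = 587.9 kPa, V = 19.3 L, T = 464.7 K.
Step 2 (isobaric): W = PΔV = (587.9 kPa)(36.8 − 19.3 L) = 10288 J.
W_total = -7000 + 10288 = 3287 J.

W_total ≈ 3.29 kJ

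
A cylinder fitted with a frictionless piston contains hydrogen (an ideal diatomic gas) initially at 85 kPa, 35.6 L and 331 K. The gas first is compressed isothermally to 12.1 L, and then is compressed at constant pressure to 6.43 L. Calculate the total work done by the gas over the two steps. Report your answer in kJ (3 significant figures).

Step 1 (isothermal): W = P₁V₁ ln(V₂/V₁) = (3026) ln(12.1/35.6) = -3265 J.
After step 1: P = 250.1 kPa, V = 12.1 L, T = 331 K.
Step 2 (isobaric): W = PΔV = (250.1 kPa)(6.43 − 12.1 L) = -1418 J.
W_total = -3265 − 1418 = -4683 J.

W_total ≈ -4.68 kJ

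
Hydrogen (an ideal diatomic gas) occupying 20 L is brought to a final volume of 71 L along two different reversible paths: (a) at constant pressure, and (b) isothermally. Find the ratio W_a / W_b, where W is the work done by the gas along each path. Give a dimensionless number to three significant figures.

W_a / W_b ≈ 2.01

Path (a) isobaric: W = P₁(V₂ − V₁) → W_a/(P₁V₁) = 2.55.
Path (b) isothermal: W = P₁V₁ ln(V₂/V₁) → W_b/(P₁V₁) = 1.267.
W_a / W_b = 2.55 / 1.267 = 2.013.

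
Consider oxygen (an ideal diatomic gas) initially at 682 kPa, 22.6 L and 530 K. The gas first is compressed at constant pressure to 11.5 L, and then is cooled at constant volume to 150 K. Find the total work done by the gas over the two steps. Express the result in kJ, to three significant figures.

W_total ≈ -7.57 kJ

Step 1 (isobaric): W = PΔV = (682 kPa)(11.5 − 22.6 L) = -7570 J.
Step 2 (isochoric): W = 0 (constant volume).
W_total = -7570 + 0 = -7570 J.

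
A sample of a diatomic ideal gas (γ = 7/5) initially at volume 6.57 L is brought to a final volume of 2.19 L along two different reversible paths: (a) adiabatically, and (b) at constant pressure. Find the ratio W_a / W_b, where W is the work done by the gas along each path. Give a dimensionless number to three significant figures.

Path (a) adiabatic: W = P₁V₁(1 − (V₁/V₂)^(γ−1))/(γ−1) → W_a/(P₁V₁) = -1.38.
Path (b) isobaric: W = P₁(V₂ − V₁) → W_b/(P₁V₁) = -0.6667.
W_a / W_b = -1.38 / -0.6667 = 2.069.

W_a / W_b ≈ 2.07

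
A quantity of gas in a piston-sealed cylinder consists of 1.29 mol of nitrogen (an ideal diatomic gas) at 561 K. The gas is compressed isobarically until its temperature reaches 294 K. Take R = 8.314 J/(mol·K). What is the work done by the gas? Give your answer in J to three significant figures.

Isobaric: W = P ΔV = nR ΔT.
W = (1.29)(8.314)(294 − 561) = -2864 J.

W ≈ -2860 J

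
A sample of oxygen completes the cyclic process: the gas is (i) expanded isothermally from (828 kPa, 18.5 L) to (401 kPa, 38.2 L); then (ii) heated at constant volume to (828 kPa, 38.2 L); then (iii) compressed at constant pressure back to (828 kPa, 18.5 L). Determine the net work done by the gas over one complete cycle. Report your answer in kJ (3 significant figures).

W_net ≈ -5.21 kJ

Leg (i): W = PᵢVᵢ ln(V_f/Vᵢ) = (15318) ln(38.2/18.5) = 11107 J.
Leg (ii): W = 0.
Leg (iii): W = PΔV = (828)(18.5 − 38.2) = -16312 J.
W_net = 11107 − 16312 = -5205 J.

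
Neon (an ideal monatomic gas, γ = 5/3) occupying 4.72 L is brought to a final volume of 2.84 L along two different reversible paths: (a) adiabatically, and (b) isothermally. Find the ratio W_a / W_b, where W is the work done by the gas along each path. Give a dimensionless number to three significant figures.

Path (a) adiabatic: W = P₁V₁(1 − (V₁/V₂)^(γ−1))/(γ−1) → W_a/(P₁V₁) = -0.6046.
Path (b) isothermal: W = P₁V₁ ln(V₂/V₁) → W_b/(P₁V₁) = -0.508.
W_a / W_b = -0.6046 / -0.508 = 1.19.

W_a / W_b ≈ 1.19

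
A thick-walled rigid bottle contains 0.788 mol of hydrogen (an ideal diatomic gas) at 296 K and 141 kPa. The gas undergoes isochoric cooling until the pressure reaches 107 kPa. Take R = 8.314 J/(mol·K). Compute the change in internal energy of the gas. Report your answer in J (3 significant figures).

Constant volume ⇒ W = 0, so Q = ΔU = nCᵥΔT with Cᵥ = 5R/2 = 20.79 J/(mol·K).
At constant V, T₂/T₁ = P₂/P₁ ⇒ ΔT = T₁(P₂/P₁ − 1) = 296·(107/141 − 1) = -71.38 K.
ΔU = (0.788)(20.79)(-71.38) = -1169 J.

ΔU ≈ -1170 J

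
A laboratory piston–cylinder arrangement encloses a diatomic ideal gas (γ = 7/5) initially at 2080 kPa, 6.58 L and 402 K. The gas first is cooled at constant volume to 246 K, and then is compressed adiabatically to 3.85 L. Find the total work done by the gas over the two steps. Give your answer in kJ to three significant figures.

Step 1 (isochoric): W = 0 (constant volume).
After step 1: P = 1273 kPa (V unchanged).
Step 2 (adiabatic): W = (P₁V₁ − P₂V₂)/(γ−1) = (8375 − 10378)/0.4 = -5006 J.
W_total = 0 − 5006 = -5006 J.

W_total ≈ -5.01 kJ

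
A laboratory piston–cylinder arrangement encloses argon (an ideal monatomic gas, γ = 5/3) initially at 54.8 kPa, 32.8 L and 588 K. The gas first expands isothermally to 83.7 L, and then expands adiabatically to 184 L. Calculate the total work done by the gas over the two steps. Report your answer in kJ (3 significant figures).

W_total ≈ 2.79 kJ

Step 1 (isothermal): W = P₁V₁ ln(V₂/V₁) = (1797) ln(83.7/32.8) = 1684 J.
After step 1: P = 21.47 kPa, V = 83.7 L, T = 588 K.
Step 2 (adiabatic): W = (P₁V₁ − P₂V₂)/(γ−1) = (1797 − 1063)/0.667 = 1101 J.
W_total = 1684 + 1101 = 2785 J.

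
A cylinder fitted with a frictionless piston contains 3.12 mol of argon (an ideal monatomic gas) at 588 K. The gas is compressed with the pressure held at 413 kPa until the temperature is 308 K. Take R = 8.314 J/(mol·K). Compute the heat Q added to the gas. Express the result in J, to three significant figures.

Q ≈ -18200 J

Isobaric: W = nRΔT = (3.12)(8.314)(-280) = -7263 J.
ΔU = nCᵥΔT with Cᵥ = 3R/2: ΔU = (3.12)(12.47)(-280) = -10895 J.
Q = ΔU + W = -10895 − 7263 = -18158 J.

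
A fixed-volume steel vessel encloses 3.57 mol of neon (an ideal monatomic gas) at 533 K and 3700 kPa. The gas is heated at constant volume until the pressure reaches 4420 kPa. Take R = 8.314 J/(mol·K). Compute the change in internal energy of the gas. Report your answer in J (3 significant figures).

Constant volume ⇒ W = 0, so Q = ΔU = nCᵥΔT with Cᵥ = 3R/2 = 12.47 J/(mol·K).
At constant V, T₂/T₁ = P₂/P₁ ⇒ ΔT = T₁(P₂/P₁ − 1) = 533·(4420/3700 − 1) = 103.7 K.
ΔU = (3.57)(12.47)(103.7) = 4618 J.

ΔU ≈ 4620 J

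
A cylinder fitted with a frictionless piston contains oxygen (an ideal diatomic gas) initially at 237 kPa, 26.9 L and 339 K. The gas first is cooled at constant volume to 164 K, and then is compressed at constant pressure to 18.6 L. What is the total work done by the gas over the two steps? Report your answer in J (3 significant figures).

Step 1 (isochoric): W = 0 (constant volume).
After step 1: P = 114.7 kPa (V unchanged).
Step 2 (isobaric): W = PΔV = (114.7 kPa)(18.6 − 26.9 L) = -951.6 J.
W_total = 0 − 951.6 = -951.6 J.

W_total ≈ -952 J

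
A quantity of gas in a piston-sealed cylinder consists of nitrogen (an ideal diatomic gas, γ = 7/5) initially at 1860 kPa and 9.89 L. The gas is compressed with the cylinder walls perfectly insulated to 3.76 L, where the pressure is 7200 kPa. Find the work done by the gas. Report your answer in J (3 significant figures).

W ≈ -21700 J

Adiabatic: W = (P₁V₁ − P₂V₂)/(γ − 1) with γ = 7/5.
P₁V₁ = 18395 J, P₂V₂ = 27072 J.
W = (18395 − 27072) / 0.4 = -21692 J.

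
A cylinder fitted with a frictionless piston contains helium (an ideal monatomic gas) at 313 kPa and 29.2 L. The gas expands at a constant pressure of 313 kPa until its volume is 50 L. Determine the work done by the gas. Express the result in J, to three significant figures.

W ≈ 6510 J

Isobaric: W = P ΔV.
W = (313 kPa)(50 − 29.2 L) = (313)(20.8) = 6510 J.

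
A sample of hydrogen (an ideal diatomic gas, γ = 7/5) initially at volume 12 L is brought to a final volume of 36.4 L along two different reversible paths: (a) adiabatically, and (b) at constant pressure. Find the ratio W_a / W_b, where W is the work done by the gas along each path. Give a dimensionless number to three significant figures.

W_a / W_b ≈ 0.441

Path (a) adiabatic: W = P₁V₁(1 − (V₁/V₂)^(γ−1))/(γ−1) → W_a/(P₁V₁) = 0.8961.
Path (b) isobaric: W = P₁(V₂ − V₁) → W_b/(P₁V₁) = 2.033.
W_a / W_b = 0.8961 / 2.033 = 0.4407.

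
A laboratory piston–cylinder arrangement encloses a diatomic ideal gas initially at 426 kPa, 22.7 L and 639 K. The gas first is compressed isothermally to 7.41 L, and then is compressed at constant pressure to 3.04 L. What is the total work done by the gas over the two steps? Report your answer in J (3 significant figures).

W_total ≈ -16500 J

Step 1 (isothermal): W = P₁V₁ ln(V₂/V₁) = (9670) ln(7.41/22.7) = -10826 J.
After step 1: P = 1305 kPa, V = 7.41 L, T = 639 K.
Step 2 (isobaric): W = PΔV = (1305 kPa)(3.04 − 7.41 L) = -5703 J.
W_total = -10826 − 5703 = -16529 J.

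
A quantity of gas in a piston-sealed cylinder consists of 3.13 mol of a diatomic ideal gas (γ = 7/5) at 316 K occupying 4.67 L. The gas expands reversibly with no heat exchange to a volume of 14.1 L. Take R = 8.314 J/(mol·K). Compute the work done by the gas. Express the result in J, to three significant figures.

W ≈ 7340 J

Adiabatic: TV^(γ−1) = const with γ = 7/5.
T₂ = T₁ (V₁/V₂)^(γ−1) = 316 × (4.67/14.1)^0.4 = 316 × 0.6427 = 203.1 K.
W_by = nCᵥ(T₁ − T₂) = (3.13)(20.79)(316 − 203.1) = 7344 J.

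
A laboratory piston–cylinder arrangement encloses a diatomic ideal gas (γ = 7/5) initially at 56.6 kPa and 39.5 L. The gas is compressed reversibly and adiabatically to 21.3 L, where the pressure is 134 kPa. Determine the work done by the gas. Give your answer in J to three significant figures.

W ≈ -1550 J

Adiabatic: W = (P₁V₁ − P₂V₂)/(γ − 1) with γ = 7/5.
P₁V₁ = 2236 J, P₂V₂ = 2854 J.
W = (2236 − 2854) / 0.4 = -1546 J.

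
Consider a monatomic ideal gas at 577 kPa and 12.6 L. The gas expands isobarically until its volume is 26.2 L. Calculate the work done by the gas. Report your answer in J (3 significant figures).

W ≈ 7850 J

Isobaric: W = P ΔV.
W = (577 kPa)(26.2 − 12.6 L) = (577)(13.6) = 7847 J.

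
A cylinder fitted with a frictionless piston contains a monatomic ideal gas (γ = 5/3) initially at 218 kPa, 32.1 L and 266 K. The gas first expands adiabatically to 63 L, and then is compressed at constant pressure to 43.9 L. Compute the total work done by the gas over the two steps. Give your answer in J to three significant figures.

W_total ≈ 2450 J

Step 1 (adiabatic): W = (P₁V₁ − P₂V₂)/(γ−1) = (6998 − 4464)/0.667 = 3800 J.
After step 1: P = 70.86 kPa, V = 63 L, T = 169.7 K.
Step 2 (isobaric): W = PΔV = (70.86 kPa)(43.9 − 63 L) = -1353 J.
W_total = 3800 − 1353 = 2447 J.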